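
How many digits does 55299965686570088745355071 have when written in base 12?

55299965686570088745355071 in base 12 is 842058063A4584B66B626853, which has 24 digits.

24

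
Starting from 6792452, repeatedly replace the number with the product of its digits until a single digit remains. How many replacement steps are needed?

2

6792452 → 30240 → 0 (2 steps)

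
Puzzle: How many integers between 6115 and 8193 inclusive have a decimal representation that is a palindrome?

The integers in [6115, 8193] that have a decimal representation that is a palindrome: 6116, 6226, 6336, 6446, 6556, 6666, …, 8008, 8118.
21 qualify.

21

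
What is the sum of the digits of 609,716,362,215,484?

64

6+0+9+7+1+6+3+6+2+2+1+5+4+8+4 = 64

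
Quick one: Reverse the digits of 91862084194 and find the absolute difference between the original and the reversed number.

Reverse of 91862084194 is 49148026819.
|91862084194 − 49148026819| = 42714057375

42714057375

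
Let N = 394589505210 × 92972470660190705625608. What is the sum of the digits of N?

174

394589505210 × 92972470660190705625608 = 36685961195955892577049424225417680
Sum of its 35 digits: 174.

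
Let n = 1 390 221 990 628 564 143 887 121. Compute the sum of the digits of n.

102

1+3+9+0+2+2+1+9+9+0+6+2+8+5+6+4+1+4+3+8+8+7+1+2+1 = 102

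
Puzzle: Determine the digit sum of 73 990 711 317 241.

55

7+3+9+9+0+7+1+1+3+1+7+2+4+1 = 55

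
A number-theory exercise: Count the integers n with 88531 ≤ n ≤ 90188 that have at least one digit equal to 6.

The integers in [88531, 90188] that have at least one digit equal to 6: 88536, 88546, 88556, 88560, 88561, 88562, …, 90176, 90186.
481 qualify.

481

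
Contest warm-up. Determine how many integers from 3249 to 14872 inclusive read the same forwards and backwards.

116

The integers in [3249, 14872] that read the same forwards and backwards: 3333, 3443, 3553, 3663, 3773, 3883, …, 14741, 14841.
116 qualify.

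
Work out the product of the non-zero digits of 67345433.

6×7×3×4×5×4×3×3 = 90720

90720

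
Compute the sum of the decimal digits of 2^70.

70

2^70 = 1180591620717411303424
Sum of its 22 digits: 70.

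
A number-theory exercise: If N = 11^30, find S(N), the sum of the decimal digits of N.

145

11^30 = 17449402268886407318558803753801
Sum of its 32 digits: 145.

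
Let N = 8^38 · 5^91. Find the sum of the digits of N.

41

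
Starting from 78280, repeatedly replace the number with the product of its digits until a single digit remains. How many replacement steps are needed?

1

78280 → 0 (1 step)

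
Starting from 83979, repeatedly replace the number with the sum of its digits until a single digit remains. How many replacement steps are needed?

83979 → 36 → 9 (2 steps)

2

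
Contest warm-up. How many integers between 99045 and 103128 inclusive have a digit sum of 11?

The integers in [99045, 103128] that have a digit sum of 11: 100019, 100028, 100037, 100046, 100055, 100064, …, 103115, 103124.
174 qualify.

174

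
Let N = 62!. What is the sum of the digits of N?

306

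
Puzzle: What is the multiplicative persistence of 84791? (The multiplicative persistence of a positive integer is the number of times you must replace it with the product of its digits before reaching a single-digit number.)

2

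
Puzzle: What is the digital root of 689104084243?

4

6+8+9+1+0+4+0+8+4+2+4+3 = 49
4+9 = 13
1+3 = 4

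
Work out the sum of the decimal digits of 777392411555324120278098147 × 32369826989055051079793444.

228

777392411555324120278098147 × 32369826989055051079793444 = 25164057864650122466900013589961627057350185919148268
Sum of its 53 digits: 228.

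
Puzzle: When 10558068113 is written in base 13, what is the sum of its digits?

65

10558068113 in base 13 is CC34C40A8.
Digit sum: 12+12+3+4+12+4+0+10+8 = 65.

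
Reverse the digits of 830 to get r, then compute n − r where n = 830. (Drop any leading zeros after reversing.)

Reverse of 830 is 38.
830 − 38 = 792

792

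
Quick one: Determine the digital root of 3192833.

2

3+1+9+2+8+3+3 = 29
2+9 = 11
1+1 = 2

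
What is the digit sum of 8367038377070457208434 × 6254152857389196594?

8367038377070457208434 × 6254152857389196594 = 52328736973840266078646855239483260873796
Sum of its 41 digits: 207.

207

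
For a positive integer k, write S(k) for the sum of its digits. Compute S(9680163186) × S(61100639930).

S(9680163186) = 9+6+8+0+1+6+3+1+8+6 = 48.
S(61100639930) = 6+1+1+0+0+6+3+9+9+3+0 = 38.
48 · 38 = 1824.

1824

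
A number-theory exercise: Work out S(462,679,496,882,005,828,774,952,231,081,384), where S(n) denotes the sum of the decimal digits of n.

4+6+2+6+7+9+4+9+6+8+8+2+0+0+5+8+2+8+7+7+4+9+5+2+2+3+1+0+8+1+3+8+4 = 158

158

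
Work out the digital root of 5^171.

The digital root of n equals n mod 9 (or 9 when 9 | n), so we need 5^171 mod 9.
5^171 ≡ 8 (mod 9), so the digital root is 8.

8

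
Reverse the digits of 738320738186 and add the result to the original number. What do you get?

Reverse of 738320738186 is 681837023837.
738320738186 + 681837023837 = 1420157762023

1420157762023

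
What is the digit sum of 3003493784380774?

70

3+0+0+3+4+9+3+7+8+4+3+8+0+7+7+4 = 70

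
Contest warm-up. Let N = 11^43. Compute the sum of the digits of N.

11^43 = 602400691612421918536387328824478011400331731
Sum of its 45 digits: 164.

164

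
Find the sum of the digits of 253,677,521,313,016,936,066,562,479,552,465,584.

2+5+3+6+7+7+5+2+1+3+1+3+0+1+6+9+3+6+0+6+6+5+6+2+4+7+9+5+5+2+4+6+5+5+8+4 = 159

159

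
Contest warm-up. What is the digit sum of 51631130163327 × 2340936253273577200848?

153

51631130163327 × 2340936253273577200848 = 120865184396819085460432741722901296
Sum of its 36 digits: 153.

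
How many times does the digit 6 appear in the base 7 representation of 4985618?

1

4985618 in base 7 is 60243221.
The digit 6 appears 1 time.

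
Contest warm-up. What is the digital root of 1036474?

1+0+3+6+4+7+4 = 25
2+5 = 7
(Equivalently, 1036474 mod 9 = 7.)

7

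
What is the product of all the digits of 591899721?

408240

5×9×1×8×9×9×7×2×1 = 408240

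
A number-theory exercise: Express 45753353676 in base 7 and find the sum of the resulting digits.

42

45753353676 in base 7 is 3206545042452.
Digit sum: 3+2+0+6+5+4+5+0+4+2+4+5+2 = 42.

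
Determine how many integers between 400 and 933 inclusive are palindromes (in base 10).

The integers in [400, 933] that are palindromes (in base 10): 404, 414, 424, 434, 444, 454, …, 919, 929.
53 qualify.

53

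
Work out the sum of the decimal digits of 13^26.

13^26 = 91733330193268616658399616009
Sum of its 29 digits: 133.

133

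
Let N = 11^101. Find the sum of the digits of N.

419

11^101 = 1515867357380449720253017088929860045389076432004231307646112530737048373050753844463412754472043790906011
Sum of its 106 digits: 419.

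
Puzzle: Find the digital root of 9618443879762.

9+6+1+8+4+4+3+8+7+9+7+6+2 = 74
7+4 = 11
1+1 = 2

2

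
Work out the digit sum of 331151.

14

3+3+1+1+5+1 = 14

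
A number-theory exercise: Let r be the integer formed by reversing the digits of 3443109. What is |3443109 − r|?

5570334

Reverse of 3443109 is 9013443.
|3443109 − 9013443| = 5570334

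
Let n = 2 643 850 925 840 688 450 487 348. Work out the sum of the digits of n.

2+6+4+3+8+5+0+9+2+5+8+4+0+6+8+8+4+5+0+4+8+7+3+4+8 = 121

121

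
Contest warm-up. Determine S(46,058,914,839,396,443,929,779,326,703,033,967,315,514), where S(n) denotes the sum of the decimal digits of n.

4+6+0+5+8+9+1+4+8+3+9+3+9+6+4+4+3+9+2+9+7+7+9+3+2+6+7+0+3+0+3+3+9+6+7+3+1+5+5+1+4 = 197

197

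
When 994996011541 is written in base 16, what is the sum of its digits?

61

994996011541 in base 16 is E7AA624215.
Digit sum: 14+7+10+10+6+2+4+2+1+5 = 61.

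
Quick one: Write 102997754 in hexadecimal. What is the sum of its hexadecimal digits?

59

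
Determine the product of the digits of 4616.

144

4×6×1×6 = 144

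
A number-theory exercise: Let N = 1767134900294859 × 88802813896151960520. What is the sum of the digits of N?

171

1767134900294859 × 88802813896151960520 = 156926551680279414040919618926966680
Sum of its 36 digits: 171.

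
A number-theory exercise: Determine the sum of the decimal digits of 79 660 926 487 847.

83

7+9+6+6+0+9+2+6+4+8+7+8+4+7 = 83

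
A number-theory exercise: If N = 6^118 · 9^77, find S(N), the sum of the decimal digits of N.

6^118 · 9^77 = 1988477916072767158853530193694019621070833593403933653275534895198883770841674745265527960976724613006832300498165718754815548983210729846353850947794765249777762304
Sum of its 166 digits: 801.

801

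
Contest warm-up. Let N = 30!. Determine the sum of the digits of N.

117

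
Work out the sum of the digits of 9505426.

31

9+5+0+5+4+2+6 = 31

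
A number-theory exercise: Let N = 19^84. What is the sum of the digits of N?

478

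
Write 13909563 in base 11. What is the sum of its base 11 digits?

33

13909563 in base 11 is 7940508.
Digit sum: 7+9+4+0+5+0+8 = 33.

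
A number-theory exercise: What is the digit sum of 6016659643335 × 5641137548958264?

117

6016659643335 × 5641137548958264 = 33940804633318904779040770440
Sum of its 29 digits: 117.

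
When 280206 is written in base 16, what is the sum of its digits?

36

280206 in base 16 is 4468E.
Digit sum: 4+4+6+8+14 = 36.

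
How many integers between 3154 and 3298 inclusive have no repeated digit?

The integers in [3154, 3298] that have no repeated digit: 3154, 3156, 3157, 3158, 3159, 3160, …, 3297, 3298.
89 qualify.

89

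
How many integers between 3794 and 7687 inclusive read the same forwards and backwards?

39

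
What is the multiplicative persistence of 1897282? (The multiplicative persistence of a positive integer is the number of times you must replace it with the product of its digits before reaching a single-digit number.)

5

1897282 → 16128 → 96 → 54 → 20 → 0 (5 steps)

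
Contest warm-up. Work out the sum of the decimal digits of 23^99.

611

23^99 = 647225717667958234512676373328684966608135637121798638546825574314018838197362232702277832316406382792759851833889013515631314023038087
Sum of its 135 digits: 611.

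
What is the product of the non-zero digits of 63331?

6×3×3×3×1 = 162

162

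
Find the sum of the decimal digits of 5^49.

5^49 = 17763568394002504646778106689453125
Sum of its 35 digits: 158.

158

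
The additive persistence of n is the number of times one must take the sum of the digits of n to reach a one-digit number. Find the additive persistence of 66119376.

3

66119376 → 39 → 12 → 3 (3 steps)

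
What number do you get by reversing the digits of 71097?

Reversing 71097 gives 79017.

79017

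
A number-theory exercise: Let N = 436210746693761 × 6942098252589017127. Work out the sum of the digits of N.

156

436210746693761 × 6942098252589017127 = 3028217862383308618189855853044647
Sum of its 34 digits: 156.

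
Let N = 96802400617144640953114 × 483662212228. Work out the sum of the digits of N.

184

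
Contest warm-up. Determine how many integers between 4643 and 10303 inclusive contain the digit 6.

The integers in [4643, 10303] that contain the digit 6: 4643, 4644, 4645, 4646, 4647, 4648, …, 10286, 10296.
2255 qualify.

2255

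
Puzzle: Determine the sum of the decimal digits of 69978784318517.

83

6+9+9+7+8+7+8+4+3+1+8+5+1+7 = 83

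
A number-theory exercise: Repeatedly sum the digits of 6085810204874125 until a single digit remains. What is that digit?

6+0+8+5+8+1+0+2+0+4+8+7+4+1+2+5 = 61
6+1 = 7

7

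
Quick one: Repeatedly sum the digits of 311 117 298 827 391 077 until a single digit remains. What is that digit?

3+1+1+1+1+7+2+9+8+8+2+7+3+9+1+0+7+7 = 77
7+7 = 14
1+4 = 5

5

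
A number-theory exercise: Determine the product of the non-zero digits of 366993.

3×6×6×9×9×3 = 26244

26244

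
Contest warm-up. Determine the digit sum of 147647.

1+4+7+6+4+7 = 29

29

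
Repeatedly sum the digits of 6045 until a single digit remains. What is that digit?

6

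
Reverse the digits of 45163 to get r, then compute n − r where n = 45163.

9009

Reverse of 45163 is 36154.
45163 − 36154 = 9009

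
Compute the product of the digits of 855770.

0

8×5×5×7×7×0 = 0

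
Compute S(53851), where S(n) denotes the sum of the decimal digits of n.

22

5+3+8+5+1 = 22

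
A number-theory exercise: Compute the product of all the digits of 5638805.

0

5×6×3×8×8×0×5 = 0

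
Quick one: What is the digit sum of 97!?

648

97! = 96192759682482119853328425949563698712343813919172976158104477319333745612481875498805879175589072651261284189679678167647067832320000000000000000000000
Sum of its 152 digits: 648.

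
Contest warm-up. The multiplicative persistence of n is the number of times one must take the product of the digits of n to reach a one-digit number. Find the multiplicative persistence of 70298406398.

70298406398 → 0 (1 step)

1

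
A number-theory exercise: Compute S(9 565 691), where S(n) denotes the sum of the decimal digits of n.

41

9+5+6+5+6+9+1 = 41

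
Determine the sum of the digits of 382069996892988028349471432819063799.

3+8+2+0+6+9+9+9+6+8+9+2+9+8+8+0+2+8+3+4+9+4+7+1+4+3+2+8+1+9+0+6+3+7+9+9 = 195

195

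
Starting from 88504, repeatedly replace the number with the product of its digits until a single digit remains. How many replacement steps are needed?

1

88504 → 0 (1 step)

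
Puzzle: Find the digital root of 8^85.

The digital root of n equals n mod 9 (or 9 when 9 | n), so we need 8^85 mod 9.
8^85 ≡ 8 (mod 9), so the digital root is 8.

8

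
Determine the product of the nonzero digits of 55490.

900

5×5×4×9 = 900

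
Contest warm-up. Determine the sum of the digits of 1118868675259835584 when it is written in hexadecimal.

1118868675259835584 in base 16 is F870521D32CA4C0.
Digit sum: 15+8+7+0+5+2+1+13+3+2+12+10+4+12+0 = 94.

94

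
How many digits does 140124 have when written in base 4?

9

140124 in base 4 is 202031130, which has 9 digits.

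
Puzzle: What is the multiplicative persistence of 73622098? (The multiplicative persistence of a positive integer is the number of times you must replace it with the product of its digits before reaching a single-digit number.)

73622098 → 0 (1 step)

1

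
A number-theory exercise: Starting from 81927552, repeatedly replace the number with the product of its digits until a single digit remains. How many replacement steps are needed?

81927552 → 50400 → 0 (2 steps)

2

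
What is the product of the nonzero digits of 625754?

6×2×5×7×5×4 = 8400

8400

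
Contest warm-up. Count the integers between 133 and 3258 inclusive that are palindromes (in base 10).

109

The integers in [133, 3258] that are palindromes (in base 10): 141, 151, 161, 171, 181, 191, …, 3113, 3223.
109 qualify.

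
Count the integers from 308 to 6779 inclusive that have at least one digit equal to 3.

The integers in [308, 6779] that have at least one digit equal to 3: 308, 309, 310, 311, 312, 313, …, 6763, 6773.
2521 qualify.

2521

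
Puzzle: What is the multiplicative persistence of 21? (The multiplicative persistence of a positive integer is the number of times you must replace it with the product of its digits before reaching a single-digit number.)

1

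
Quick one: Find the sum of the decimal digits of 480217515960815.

62

4+8+0+2+1+7+5+1+5+9+6+0+8+1+5 = 62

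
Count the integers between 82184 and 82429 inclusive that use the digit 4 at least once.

The integers in [82184, 82429] that use the digit 4 at least once: 82184, 82194, 82204, 82214, 82224, 82234, …, 82428, 82429.
70 qualify.

70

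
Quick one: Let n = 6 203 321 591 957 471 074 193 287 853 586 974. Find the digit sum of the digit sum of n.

First digit sum: 161.
1+6+1 = 8.

8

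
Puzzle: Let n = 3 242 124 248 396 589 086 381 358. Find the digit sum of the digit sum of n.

6

First digit sum: 114.
1+1+4 = 6.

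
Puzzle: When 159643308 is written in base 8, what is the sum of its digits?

34

159643308 in base 8 is 1140773254.
Digit sum: 1+1+4+0+7+7+3+2+5+4 = 34.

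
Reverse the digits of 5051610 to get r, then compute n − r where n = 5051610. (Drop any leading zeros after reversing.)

4890105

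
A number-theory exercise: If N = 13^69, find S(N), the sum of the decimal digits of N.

343

13^69 = 72793283424406571200160654426947096564972967042568163121501997737880143476573
Sum of its 77 digits: 343.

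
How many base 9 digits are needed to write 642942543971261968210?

22

642942543971261968210 in base 9 is 5778520556817515307461, which has 22 digits.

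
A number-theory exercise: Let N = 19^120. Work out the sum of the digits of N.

631

19^120 = 2821188561558006050182806325699651325904349317385522184850131166315238114862945518835835570975439814916967715430619167129237431101638511203016746250533601
Sum of its 154 digits: 631.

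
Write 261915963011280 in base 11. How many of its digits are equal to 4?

2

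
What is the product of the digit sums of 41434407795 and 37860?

S(41434407795) = 4+1+4+3+4+4+0+7+7+9+5 = 48.
S(37860) = 3+7+8+6+0 = 24.
48 · 24 = 1152.

1152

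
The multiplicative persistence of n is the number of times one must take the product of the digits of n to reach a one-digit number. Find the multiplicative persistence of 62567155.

2

62567155 → 63000 → 0 (2 steps)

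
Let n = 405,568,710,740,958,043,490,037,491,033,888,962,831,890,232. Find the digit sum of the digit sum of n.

First digit sum: 196.
1+9+6 = 16.

16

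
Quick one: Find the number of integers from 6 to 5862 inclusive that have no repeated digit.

The integers in [6, 5862] that have no repeated digit: 6, 7, 8, 9, 10, 12, …, 5861, 5862.
3179 qualify.

3179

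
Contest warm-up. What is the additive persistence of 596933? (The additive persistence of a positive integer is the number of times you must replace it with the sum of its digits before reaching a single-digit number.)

596933 → 35 → 8 (2 steps)

2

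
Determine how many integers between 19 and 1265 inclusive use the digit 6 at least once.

319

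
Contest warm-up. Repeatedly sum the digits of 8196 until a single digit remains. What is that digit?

6

8+1+9+6 = 24
2+4 = 6
(Equivalently, 8196 mod 9 = 6.)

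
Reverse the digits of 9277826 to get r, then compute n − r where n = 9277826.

2990097

Reverse of 9277826 is 6287729.
9277826 − 6287729 = 2990097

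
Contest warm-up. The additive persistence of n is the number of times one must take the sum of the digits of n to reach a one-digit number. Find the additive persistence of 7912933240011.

2

7912933240011 → 42 → 6 (2 steps)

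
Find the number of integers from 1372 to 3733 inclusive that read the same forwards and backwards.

The integers in [1372, 3733] that read the same forwards and backwards: 1441, 1551, 1661, 1771, 1881, 1991, …, 3553, 3663.
23 qualify.

23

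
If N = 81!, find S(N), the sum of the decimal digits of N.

81! = 5797126020747367985879734231578109105412357244731625958745865049716390179693892056256184534249745940480000000000000000000
Sum of its 121 digits: 486.

486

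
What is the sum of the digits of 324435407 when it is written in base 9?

39

324435407 in base 9 is 747430635.
Digit sum: 7+4+7+4+3+0+6+3+5 = 39.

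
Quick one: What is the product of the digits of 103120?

0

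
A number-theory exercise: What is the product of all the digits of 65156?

900

6×5×1×5×6 = 900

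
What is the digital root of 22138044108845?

5

2+2+1+3+8+0+4+4+1+0+8+8+4+5 = 50
5+0 = 5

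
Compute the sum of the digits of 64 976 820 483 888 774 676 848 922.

151

6+4+9+7+6+8+2+0+4+8+3+8+8+8+7+7+4+6+7+6+8+4+8+9+2+2 = 151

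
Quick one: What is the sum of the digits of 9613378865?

9+6+1+3+3+7+8+8+6+5 = 56

56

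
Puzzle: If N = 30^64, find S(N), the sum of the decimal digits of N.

144

30^64 = 34336838202925124846578490892810000000000000000000000000000000000000000000000000000000000000000
Sum of its 95 digits: 144.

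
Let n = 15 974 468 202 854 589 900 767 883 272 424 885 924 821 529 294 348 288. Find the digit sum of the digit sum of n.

15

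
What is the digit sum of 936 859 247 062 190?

9+3+6+8+5+9+2+4+7+0+6+2+1+9+0 = 71

71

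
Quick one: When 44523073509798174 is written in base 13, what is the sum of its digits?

78

44523073509798174 in base 13 is B40031A803C47A5.
Digit sum: 11+4+0+0+3+1+10+8+0+3+12+4+7+10+5 = 78.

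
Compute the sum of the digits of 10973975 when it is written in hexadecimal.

35

10973975 in base 16 is A77317.
Digit sum: 10+7+7+3+1+7 = 35.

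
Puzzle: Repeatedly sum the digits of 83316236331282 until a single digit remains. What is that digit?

8+3+3+1+6+2+3+6+3+3+1+2+8+2 = 51
5+1 = 6

6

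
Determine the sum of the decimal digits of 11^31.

137

11^31 = 191943424957750480504146841291811
Sum of its 33 digits: 137.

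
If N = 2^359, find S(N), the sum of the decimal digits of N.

2^359 = 1174271291386916613944740298394668513687841274454159935353645485766104512557304221731849499192384351515967488
Sum of its 109 digits: 509.

509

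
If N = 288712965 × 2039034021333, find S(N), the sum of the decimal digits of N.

288712965 × 2039034021333 = 588695558034923682345
Sum of its 21 digits: 108.

108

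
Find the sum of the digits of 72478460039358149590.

7+2+4+7+8+4+6+0+0+3+9+3+5+8+1+4+9+5+9+0 = 94

94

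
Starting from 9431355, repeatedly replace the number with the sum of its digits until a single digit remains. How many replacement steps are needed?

2

9431355 → 30 → 3 (2 steps)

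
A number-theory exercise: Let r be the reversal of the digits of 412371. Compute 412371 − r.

239157

Reverse of 412371 is 173214.
412371 − 173214 = 239157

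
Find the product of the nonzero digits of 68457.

6×8×4×5×7 = 6720

6720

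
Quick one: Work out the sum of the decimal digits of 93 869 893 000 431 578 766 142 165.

121

9+3+8+6+9+8+9+3+0+0+0+4+3+1+5+7+8+7+6+6+1+4+2+1+6+5 = 121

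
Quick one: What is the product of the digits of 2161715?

420

2×1×6×1×7×1×5 = 420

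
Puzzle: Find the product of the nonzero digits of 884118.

2048

8×8×4×1×1×8 = 2048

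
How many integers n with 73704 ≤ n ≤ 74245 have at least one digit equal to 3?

The integers in [73704, 74245] that have at least one digit equal to 3: 73704, 73705, 73706, 73707, 73708, 73709, …, 74239, 74243.
348 qualify.

348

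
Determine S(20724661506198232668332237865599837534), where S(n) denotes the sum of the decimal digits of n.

2+0+7+2+4+6+6+1+5+0+6+1+9+8+2+3+2+6+6+8+3+3+2+2+3+7+8+6+5+5+9+9+8+3+7+5+3+4 = 176

176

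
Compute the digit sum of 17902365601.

1+7+9+0+2+3+6+5+6+0+1 = 40

40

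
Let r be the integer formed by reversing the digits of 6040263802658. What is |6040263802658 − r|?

Reverse of 6040263802658 is 8562083620406.
|6040263802658 − 8562083620406| = 2521819817748

2521819817748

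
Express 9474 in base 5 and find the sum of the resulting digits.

14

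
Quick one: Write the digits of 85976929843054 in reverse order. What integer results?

45034892967958

Reversing 85976929843054 gives 45034892967958.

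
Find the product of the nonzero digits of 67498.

6×7×4×9×8 = 12096

12096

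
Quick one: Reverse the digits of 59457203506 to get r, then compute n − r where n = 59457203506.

-1073071989

Reverse of 59457203506 is 60530275495.
59457203506 − 60530275495 = -1073071989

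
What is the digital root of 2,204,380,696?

4

2+2+0+4+3+8+0+6+9+6 = 40
4+0 = 4
(Equivalently, 2,204,380,696 mod 9 = 4.)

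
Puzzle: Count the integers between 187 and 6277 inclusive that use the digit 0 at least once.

The integers in [187, 6277] that use the digit 0 at least once: 190, 200, 201, 202, 203, 204, …, 6260, 6270.
1644 qualify.

1644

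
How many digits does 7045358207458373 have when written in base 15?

14

7045358207458373 in base 15 is 3947AE063A0968, which has 14 digits.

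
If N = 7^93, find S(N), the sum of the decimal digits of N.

361

7^93 = 3927513814852118215253663462745985104429523654386747748367596265637242329346407
Sum of its 79 digits: 361.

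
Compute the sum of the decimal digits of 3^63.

3^63 = 1144561273430837494885949696427
Sum of its 31 digits: 153.

153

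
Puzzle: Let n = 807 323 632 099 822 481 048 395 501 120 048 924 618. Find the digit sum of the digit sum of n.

First digit sum: 157.
1+5+7 = 13.

13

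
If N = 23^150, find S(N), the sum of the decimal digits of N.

856

23^150 = 1816249060426471931081397084415022095710620741516323055109918990462799418455218915688596773828479900521761410098724432932268137124416171507931496957440092045323695035164212125383133341654067911458802467249
Sum of its 205 digits: 856.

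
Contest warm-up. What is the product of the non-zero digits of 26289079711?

762048

2×6×2×8×9×7×9×7×1×1 = 762048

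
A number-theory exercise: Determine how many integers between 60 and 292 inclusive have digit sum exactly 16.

11

The integers in [60, 292] that have digit sum exactly 16: 79, 88, 97, 169, 178, 187, …, 277, 286.
11 qualify.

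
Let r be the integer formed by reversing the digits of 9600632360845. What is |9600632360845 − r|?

Reverse of 9600632360845 is 5480632360069.
|9600632360845 − 5480632360069| = 4120000000776

4120000000776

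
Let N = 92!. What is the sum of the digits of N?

540

92! = 12438414054641307255475324325873553077577991715875414356840239582938137710983519518443046123837041347353107486982656753664000000000000000000000
Sum of its 143 digits: 540.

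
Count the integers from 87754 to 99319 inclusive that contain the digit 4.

The integers in [87754, 99319] that contain the digit 4: 87754, 87764, 87774, 87784, 87794, 87804, …, 99304, 99314.
3812 qualify.

3812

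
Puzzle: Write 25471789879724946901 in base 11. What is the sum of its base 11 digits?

81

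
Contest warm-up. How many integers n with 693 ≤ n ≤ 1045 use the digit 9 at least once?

The integers in [693, 1045] that use the digit 9 at least once: 693, 694, 695, 696, 697, 698, …, 1029, 1039.
149 qualify.

149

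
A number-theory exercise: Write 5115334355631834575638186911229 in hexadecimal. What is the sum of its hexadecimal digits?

229

5115334355631834575638186911229 in base 16 is 40908967DC49E4EF4BD9AF65FD.
Digit sum: 4+0+9+0+8+9+6+7+13+12+4+9+14+4+14+15+4+11+13+9+10+15+6+5+15+13 = 229.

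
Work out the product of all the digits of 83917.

1512

8×3×9×1×7 = 1512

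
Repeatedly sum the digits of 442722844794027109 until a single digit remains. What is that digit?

4

4+4+2+7+2+2+8+4+4+7+9+4+0+2+7+1+0+9 = 76
7+6 = 13
1+3 = 4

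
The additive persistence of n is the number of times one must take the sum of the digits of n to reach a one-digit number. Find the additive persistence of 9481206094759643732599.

9481206094759643732599 → 112 → 4 (2 steps)

2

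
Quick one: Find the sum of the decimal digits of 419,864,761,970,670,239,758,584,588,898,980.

189

4+1+9+8+6+4+7+6+1+9+7+0+6+7+0+2+3+9+7+5+8+5+8+4+5+8+8+8+9+8+9+8+0 = 189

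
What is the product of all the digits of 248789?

2×4×8×7×8×9 = 32256

32256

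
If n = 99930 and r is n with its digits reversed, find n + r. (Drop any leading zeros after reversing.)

103929

Reverse of 99930 is 3999.
99930 + 3999 = 103929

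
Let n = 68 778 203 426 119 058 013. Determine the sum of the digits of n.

6+8+7+7+8+2+0+3+4+2+6+1+1+9+0+5+8+0+1+3 = 81

81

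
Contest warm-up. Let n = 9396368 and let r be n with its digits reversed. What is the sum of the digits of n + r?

25

Reversal of 9396368 is 8636939; 9396368 + 8636939 = 18033307.
Digit sum of 18033307: 1+8+0+3+3+3+0+7 = 25.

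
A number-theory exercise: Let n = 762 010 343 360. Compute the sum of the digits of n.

7+6+2+0+1+0+3+4+3+3+6+0 = 35

35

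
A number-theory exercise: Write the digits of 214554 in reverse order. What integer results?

Reversing 214554 gives 455412.

455412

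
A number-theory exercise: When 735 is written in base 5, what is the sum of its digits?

7

735 in base 5 is 10420.
Digit sum: 1+0+4+2+0 = 7.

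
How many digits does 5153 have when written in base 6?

5153 in base 6 is 35505, which has 5 digits.

5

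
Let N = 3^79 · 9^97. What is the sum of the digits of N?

585

3^79 · 9^97 = 17951574198362208263855764751202107398962630011086134670485339658481240515287876189350026851850087093513110543207967982573789929923
Sum of its 131 digits: 585.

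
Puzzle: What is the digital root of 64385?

6+4+3+8+5 = 26
2+6 = 8

8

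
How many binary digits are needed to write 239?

239 in base 2 is 11101111, which has 8 digits.

8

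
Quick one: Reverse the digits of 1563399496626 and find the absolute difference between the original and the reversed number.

Reverse of 1563399496626 is 6266949933651.
|1563399496626 − 6266949933651| = 4703550437025

4703550437025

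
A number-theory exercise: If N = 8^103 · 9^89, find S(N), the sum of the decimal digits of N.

801

8^103 · 9^89 = 8827790139800655774983682977793205083063880133656638181850336245844419517703110850731336223455054911645212023769229412614077357966152750853814514476865157912909472905048744787968
Sum of its 178 digits: 801.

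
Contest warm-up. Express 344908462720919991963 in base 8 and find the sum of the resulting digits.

344908462720919991963 in base 8 is 45312210067037237573233.
Digit sum: 4+5+3+1+2+2+1+0+0+6+7+0+3+7+2+3+7+5+7+3+2+3+3 = 76.

76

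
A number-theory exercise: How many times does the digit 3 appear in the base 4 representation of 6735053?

6735053 in base 4 is 121230103031.
The digit 3 appears 3 times.

3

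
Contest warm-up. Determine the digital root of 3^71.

The digital root of n equals n mod 9 (or 9 when 9 | n), so we need 3^71 mod 9.
3^71 ≡ 0 (mod 9), so the digital root is 9.

9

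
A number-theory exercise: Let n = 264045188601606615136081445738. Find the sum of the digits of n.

2+6+4+0+4+5+1+8+8+6+0+1+6+0+6+6+1+5+1+3+6+0+8+1+4+4+5+7+3+8 = 119

119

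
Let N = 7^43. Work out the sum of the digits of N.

7^43 = 2183814375991796599109312252753832343
Sum of its 37 digits: 169.

169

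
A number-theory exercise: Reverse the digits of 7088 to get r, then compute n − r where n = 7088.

-1719

Reverse of 7088 is 8807.
7088 − 8807 = -1719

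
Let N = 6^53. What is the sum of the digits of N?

216

6^53 = 174588755932389037098918153698611839369216
Sum of its 42 digits: 216.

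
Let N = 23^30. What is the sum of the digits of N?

23^30 = 71094348791151363024389554286420996798449
Sum of its 41 digits: 199.

199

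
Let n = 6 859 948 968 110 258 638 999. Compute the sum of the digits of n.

6+8+5+9+9+4+8+9+6+8+1+1+0+2+5+8+6+3+8+9+9+9 = 133

133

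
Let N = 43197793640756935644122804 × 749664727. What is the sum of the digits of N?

131

43197793640756935644122804 × 749664727 = 32383862176700384233007891015134508
Sum of its 35 digits: 131.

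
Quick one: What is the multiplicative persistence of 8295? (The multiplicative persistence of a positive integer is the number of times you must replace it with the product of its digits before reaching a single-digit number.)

2

8295 → 720 → 0 (2 steps)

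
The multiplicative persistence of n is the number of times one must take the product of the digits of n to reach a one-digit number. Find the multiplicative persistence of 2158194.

2158194 → 2880 → 0 (2 steps)

2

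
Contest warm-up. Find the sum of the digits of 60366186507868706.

6+0+3+6+6+1+8+6+5+0+7+8+6+8+7+0+6 = 83

83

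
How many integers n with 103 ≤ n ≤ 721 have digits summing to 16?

41

The integers in [103, 721] that have digits summing to 16: 169, 178, 187, 196, 259, 268, …, 709, 718.
41 qualify.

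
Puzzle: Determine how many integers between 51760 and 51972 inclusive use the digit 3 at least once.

39

The integers in [51760, 51972] that use the digit 3 at least once: 51763, 51773, 51783, 51793, 51803, 51813, …, 51953, 51963.
39 qualify.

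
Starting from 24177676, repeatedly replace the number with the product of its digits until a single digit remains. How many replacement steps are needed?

6

24177676 → 98784 → 16128 → 96 → 54 → 20 → 0 (6 steps)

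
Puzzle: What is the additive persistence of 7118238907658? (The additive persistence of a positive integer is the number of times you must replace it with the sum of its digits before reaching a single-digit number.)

7118238907658 → 65 → 11 → 2 (3 steps)

3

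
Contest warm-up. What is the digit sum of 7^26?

7^26 = 9387480337647754305649
Sum of its 22 digits: 112.

112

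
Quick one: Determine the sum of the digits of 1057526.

1+0+5+7+5+2+6 = 26

26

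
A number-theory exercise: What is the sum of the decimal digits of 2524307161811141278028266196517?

2+5+2+4+3+0+7+1+6+1+8+1+1+1+4+1+2+7+8+0+2+8+2+6+6+1+9+6+5+1+7 = 117

117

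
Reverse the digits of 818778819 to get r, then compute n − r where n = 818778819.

Reverse of 818778819 is 918877818.
818778819 − 918877818 = -100098999

-100098999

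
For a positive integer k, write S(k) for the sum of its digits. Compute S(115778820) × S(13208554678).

1911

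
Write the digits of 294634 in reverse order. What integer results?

436492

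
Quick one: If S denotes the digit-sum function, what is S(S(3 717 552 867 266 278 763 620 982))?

First digit sum: 125.
1+2+5 = 8.

8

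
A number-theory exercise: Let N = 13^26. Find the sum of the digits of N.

133

13^26 = 91733330193268616658399616009
Sum of its 29 digits: 133.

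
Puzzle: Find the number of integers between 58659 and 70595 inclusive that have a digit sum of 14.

199

The integers in [58659, 70595] that have a digit sum of 14: 59000, 60008, 60017, 60026, 60035, 60044, …, 70511, 70520.
199 qualify.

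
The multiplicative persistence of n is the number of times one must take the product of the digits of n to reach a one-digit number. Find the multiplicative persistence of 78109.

78109 → 0 (1 step)

1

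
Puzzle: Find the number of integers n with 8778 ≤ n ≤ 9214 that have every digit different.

185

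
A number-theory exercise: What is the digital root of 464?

4+6+4 = 14
1+4 = 5
(Equivalently, 464 mod 9 = 5.)

5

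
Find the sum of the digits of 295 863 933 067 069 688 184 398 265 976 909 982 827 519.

235

2+9+5+8+6+3+9+3+3+0+6+7+0+6+9+6+8+8+1+8+4+3+9+8+2+6+5+9+7+6+9+0+9+9+8+2+8+2+7+5+1+9 = 235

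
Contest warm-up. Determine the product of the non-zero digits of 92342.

432

9×2×3×4×2 = 432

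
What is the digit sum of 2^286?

349

2^286 = 124330809102446660538845562036705210025114037699336929360115994223289874253133343883264
Sum of its 87 digits: 349.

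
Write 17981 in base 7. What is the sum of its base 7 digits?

17

17981 in base 7 is 103265.
Digit sum: 1+0+3+2+6+5 = 17.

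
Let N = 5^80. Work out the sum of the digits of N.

5^80 = 82718061255302767487140869206996285356581211090087890625
Sum of its 56 digits: 250.

250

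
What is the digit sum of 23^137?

23^137 = 3603408796636394106131033457901401161620272319323062878168247797107107060878910273075521213259515593914935716349070812432167922354276365875665683863440450667848319819735572257352144159703
Sum of its 187 digits: 794.

794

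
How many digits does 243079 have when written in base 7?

7

243079 in base 7 is 2031454, which has 7 digits.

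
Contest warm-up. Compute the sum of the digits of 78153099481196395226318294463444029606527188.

204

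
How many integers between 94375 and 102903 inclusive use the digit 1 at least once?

4375

The integers in [94375, 102903] that use the digit 1 at least once: 94381, 94391, 94401, 94410, 94411, 94412, …, 102902, 102903.
4375 qualify.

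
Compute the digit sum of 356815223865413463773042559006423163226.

3+5+6+8+1+5+2+2+3+8+6+5+4+1+3+4+6+3+7+7+3+0+4+2+5+5+9+0+0+6+4+2+3+1+6+3+2+2+6 = 152

152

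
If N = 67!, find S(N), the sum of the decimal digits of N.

369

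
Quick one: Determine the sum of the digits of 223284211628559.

60

2+2+3+2+8+4+2+1+1+6+2+8+5+5+9 = 60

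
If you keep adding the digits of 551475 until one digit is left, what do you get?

5+5+1+4+7+5 = 27
2+7 = 9

9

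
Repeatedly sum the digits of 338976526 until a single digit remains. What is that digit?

4

3+3+8+9+7+6+5+2+6 = 49
4+9 = 13
1+3 = 4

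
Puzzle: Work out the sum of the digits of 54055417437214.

5+4+0+5+5+4+1+7+4+3+7+2+1+4 = 52

52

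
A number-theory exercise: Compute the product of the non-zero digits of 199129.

1458

1×9×9×1×2×9 = 1458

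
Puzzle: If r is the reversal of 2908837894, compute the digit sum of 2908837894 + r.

62

Reversal of 2908837894 is 4987388092; 2908837894 + 4987388092 = 7896225986.
Digit sum of 7896225986: 7+8+9+6+2+2+5+9+8+6 = 62.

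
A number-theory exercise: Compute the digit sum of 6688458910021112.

6+6+8+8+4+5+8+9+1+0+0+2+1+1+1+2 = 62

62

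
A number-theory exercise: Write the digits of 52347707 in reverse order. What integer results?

70774325

Reversing 52347707 gives 70774325.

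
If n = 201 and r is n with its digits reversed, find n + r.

303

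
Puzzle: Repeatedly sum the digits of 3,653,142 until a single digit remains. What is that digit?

6

3+6+5+3+1+4+2 = 24
2+4 = 6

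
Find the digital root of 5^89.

The digital root of n equals n mod 9 (or 9 when 9 | n), so we need 5^89 mod 9.
5^89 ≡ 2 (mod 9), so the digital root is 2.

2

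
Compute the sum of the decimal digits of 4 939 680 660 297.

69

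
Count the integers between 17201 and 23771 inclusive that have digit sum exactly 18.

The integers in [17201, 23771] that have digit sum exactly 18: 17208, 17217, 17226, 17235, 17244, 17253, …, 23751, 23760.
425 qualify.

425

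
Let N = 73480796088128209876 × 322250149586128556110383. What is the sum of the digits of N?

189

73480796088128209876 × 322250149586128556110383 = 23679197531107125676620338636080675246742508
Sum of its 44 digits: 189.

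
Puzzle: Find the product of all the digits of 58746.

6720

5×8×7×4×6 = 6720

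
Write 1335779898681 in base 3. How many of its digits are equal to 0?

1335779898681 in base 3 is 11201200212210112122000210.
The digit 0 appears 8 times.

8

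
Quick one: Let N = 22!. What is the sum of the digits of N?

22! = 1124000727777607680000
Sum of its 22 digits: 72.

72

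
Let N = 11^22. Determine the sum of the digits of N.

11^22 = 81402749386839761113321
Sum of its 23 digits: 97.

97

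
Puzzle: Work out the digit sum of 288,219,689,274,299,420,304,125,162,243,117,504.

2+8+8+2+1+9+6+8+9+2+7+4+2+9+9+4+2+0+3+0+4+1+2+5+1+6+2+2+4+3+1+1+7+5+0+4 = 143

143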